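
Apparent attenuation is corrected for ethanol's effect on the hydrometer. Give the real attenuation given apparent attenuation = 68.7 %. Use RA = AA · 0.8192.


RA = 68.7 · 0.8192

56.2790 %


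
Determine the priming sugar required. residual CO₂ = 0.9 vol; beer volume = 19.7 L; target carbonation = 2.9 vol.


sugar = (target − residual)·4.0·V
sugar = (2.9 − 0.9)·4.0·19.7

157.6000 g


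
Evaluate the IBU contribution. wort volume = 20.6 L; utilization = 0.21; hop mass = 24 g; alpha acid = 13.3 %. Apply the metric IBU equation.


IBU = (α/100)·mass·U·1000 / V
IBU = (13.3/100)·24·0.21·1000 / 20.6

32.5398 IBU


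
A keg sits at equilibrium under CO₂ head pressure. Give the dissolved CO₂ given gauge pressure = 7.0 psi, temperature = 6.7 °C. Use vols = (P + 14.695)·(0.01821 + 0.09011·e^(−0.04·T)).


vols = (7.0 + 14.695)·(0.01821 + 0.09011·e^(−0.04·6.7))

1.8904 volumes


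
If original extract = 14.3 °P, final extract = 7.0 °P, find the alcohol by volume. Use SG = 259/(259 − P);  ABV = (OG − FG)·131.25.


OG = 259/(259 − 14.3) = 1.0584
FG = 259/(259 − 7.0) = 1.0278
ABV = (1.0584 − 1.0278)·131.25

4.0243 % ABV


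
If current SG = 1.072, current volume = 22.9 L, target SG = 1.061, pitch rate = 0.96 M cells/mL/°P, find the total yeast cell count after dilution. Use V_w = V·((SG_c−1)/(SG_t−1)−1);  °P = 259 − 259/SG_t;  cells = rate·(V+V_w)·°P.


V_w = 22.9·((1.072−1)/(1.061−1)−1) = 4.1295
V_final = 22.9 + 4.1295 = 27.0295
°P = 259 − 259/1.061 = 14.8907
cells = 0.96·27.0295·14.8907

386.3880 billion cells


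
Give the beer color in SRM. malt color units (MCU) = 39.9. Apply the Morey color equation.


SRM = 1.4922 · MCU^0.6859
SRM = 1.4922 · 39.9^0.6859

18.7040 SRM


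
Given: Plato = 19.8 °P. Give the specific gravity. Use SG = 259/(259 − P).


SG = 259/(259 − 19.8)

1.0828


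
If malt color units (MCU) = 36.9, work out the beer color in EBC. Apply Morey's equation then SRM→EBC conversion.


SRM = 1.4922·MCU^0.6859;  EBC = SRM·1.97
SRM = 1.4922·36.9^0.6859 = 17.7276
EBC = 17.7276·1.97

34.9234 EBC


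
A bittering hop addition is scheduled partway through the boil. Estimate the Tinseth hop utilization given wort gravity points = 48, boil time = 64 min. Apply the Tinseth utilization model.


U = 1.65·0.000125^(GP/1000) · (1 − e^(−0.04·t))/4.15
bigness = 1.65·0.000125^(48/1000) = 1.0719
boil_factor = (1 − e^(−0.04·64))/4.15 = 0.2223
U = 1.0719 · 0.2223

0.2383


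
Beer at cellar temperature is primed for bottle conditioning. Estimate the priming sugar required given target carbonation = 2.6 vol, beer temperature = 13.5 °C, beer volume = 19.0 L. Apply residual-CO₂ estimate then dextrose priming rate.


residual = 14.695·(0.01821 + 0.09011·e^(−0.04·T));  sugar = (target − residual)·4.0·V
residual = 14.695·(0.01821 + 0.09011·e^(−0.04·13.5)) = 1.0393
sugar = (2.6 − 1.0393)·4.0·19.0

118.6169 g


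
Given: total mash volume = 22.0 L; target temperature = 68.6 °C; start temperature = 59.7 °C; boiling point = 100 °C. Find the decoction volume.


V_dec = V_total·(T_target − T_start)/(T_boil − T_start)
V_dec = 22.0·(68.6 − 59.7)/(100 − 59.7)

4.8586 L


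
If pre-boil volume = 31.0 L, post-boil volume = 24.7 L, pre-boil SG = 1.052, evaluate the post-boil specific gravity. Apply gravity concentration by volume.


SG_post = 1 + (SG_pre − 1)·V_pre/V_post
pts_pre = (1.052 − 1)·1000 = 52.0000
pts_post = 52.0000·31.0/24.7 = 65.2632
SG_post = 1 + 65.2632/1000

1.0653


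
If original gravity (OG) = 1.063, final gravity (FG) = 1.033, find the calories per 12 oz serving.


ABW = (OG−FG)·131.25·0.79/FG;  °P = 259 − 259/SG (for OG→OE and FG→AE);  RE = 0.1808·OE + 0.8192·AE;  Cal = (6.9·ABW + 4·(RE−0.1))·FG·3.55
ABW = (1.063 − 1.033)·131.25·0.79/1.033 = 3.0113
OE = 259 − 259/1.063 = 15.3500 °P
AE = 259 − 259/1.033 = 8.2740 °P
RE = 0.1808·15.3500 + 0.8192·8.2740 = 9.5533 °P
Cal = (6.9·3.0113 + 4·(9.5533−0.1))·1.033·3.55

214.8614 kcal


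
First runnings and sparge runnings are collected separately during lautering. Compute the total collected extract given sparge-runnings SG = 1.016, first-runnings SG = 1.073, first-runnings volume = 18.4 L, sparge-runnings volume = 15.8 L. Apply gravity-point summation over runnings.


total = Σ (SG_i − 1)·1000·V_i
first = (1.073 − 1)·1000·18.4 = 1343.2000
sparge = (1.016 − 1)·1000·15.8 = 252.8000
total = 1343.2000 + 252.8000

1596.0000 gravity·L


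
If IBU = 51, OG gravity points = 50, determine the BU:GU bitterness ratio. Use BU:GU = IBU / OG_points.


BU:GU = 51 / 50

1.0200


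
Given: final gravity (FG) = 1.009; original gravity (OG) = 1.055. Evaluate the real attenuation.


AA = (OG−FG)/(OG−1)·100;  RA = AA·0.8192
AA = (1.055 − 1.009)/(1.055 − 1)·100 = 83.6364
RA = 83.6364·0.8192

68.5149 %


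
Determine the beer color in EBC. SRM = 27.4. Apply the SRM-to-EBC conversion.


EBC = SRM · 1.97
EBC = 27.4 · 1.97

53.9780 EBC


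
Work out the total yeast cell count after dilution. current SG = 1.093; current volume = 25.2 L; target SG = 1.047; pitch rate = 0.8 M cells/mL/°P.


V_w = V·((SG_c−1)/(SG_t−1)−1);  °P = 259 − 259/SG_t;  cells = rate·(V+V_w)·°P
V_w = 25.2·((1.093−1)/(1.047−1)−1) = 24.6638
V_final = 25.2 + 24.6638 = 49.8638
°P = 259 − 259/1.047 = 11.6266
cells = 0.8·49.8638·11.6266

463.7955 billion cells


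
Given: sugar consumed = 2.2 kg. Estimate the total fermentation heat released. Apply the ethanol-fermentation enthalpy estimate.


Q = m_sugar · 590 kJ/kg
Q = 2.2 · 590

1298.0000 kJ


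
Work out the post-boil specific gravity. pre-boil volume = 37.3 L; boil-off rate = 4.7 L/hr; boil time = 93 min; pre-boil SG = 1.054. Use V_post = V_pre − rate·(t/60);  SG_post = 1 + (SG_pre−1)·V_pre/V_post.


V_post = 37.3 − 4.7·(93/60) = 30.0150
SG_post = 1 + (1.054 − 1)·37.3/30.0150

1.0671


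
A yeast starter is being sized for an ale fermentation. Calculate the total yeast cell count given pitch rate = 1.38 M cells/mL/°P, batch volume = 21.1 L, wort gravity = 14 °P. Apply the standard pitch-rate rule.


cells (billions) = rate · V_L · °P
cells = 1.38 · 21.1 · 14

407.6520 billion cells


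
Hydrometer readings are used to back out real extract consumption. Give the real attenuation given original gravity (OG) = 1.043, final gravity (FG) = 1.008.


AA = (OG−FG)/(OG−1)·100;  RA = AA·0.8192
AA = (1.043 − 1.008)/(1.043 − 1)·100 = 81.3953
RA = 81.3953·0.8192

66.6791 %


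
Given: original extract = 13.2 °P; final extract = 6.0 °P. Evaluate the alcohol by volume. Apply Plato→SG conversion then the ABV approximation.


SG = 259/(259 − P);  ABV = (OG − FG)·131.25
OG = 259/(259 − 13.2) = 1.0537
FG = 259/(259 − 6.0) = 1.0237
ABV = (1.0537 − 1.0237)·131.25

3.9358 % ABV


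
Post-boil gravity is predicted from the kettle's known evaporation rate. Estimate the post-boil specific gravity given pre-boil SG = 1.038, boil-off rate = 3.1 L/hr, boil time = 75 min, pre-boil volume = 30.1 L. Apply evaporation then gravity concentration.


V_post = V_pre − rate·(t/60);  SG_post = 1 + (SG_pre−1)·V_pre/V_post
V_post = 30.1 − 3.1·(75/60) = 26.2250
SG_post = 1 + (1.038 − 1)·30.1/26.2250

1.0436


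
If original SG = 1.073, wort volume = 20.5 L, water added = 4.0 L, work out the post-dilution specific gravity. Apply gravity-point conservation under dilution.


SG_new = 1 + (SG_old − 1)·V_old/(V_old + V_water)
pts = (1.073 − 1)·1000·20.5/(20.5 + 4.0) = 61.0816
SG_new = 1 + 61.0816/1000

1.0611


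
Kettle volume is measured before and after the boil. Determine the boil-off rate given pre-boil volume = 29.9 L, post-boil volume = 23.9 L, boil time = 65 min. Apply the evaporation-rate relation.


rate = (V_pre − V_post) / (t_min/60)
rate = (29.9 − 23.9) / (65/60)

5.5385 L/hr


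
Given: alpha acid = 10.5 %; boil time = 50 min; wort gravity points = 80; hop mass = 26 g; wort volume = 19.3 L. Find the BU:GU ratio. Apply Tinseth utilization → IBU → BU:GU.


U = 1.65·0.000125^(GP/1000)·(1−e^(−0.04t))/4.15;  IBU = (α/100)·m·U·1000/V;  BU:GU = IBU/GP
U = 1.65·0.000125^(80/1000)·(1−e^(−0.04·50))/4.15 = 0.1675
IBU = (10.5/100)·26·0.1675·1000/19.3 = 23.6942
BU:GU = 23.6942/80

0.2962


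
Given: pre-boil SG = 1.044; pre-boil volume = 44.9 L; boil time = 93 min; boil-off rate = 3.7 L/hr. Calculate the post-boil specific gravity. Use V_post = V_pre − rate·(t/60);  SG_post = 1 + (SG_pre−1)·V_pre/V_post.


V_post = 44.9 − 3.7·(93/60) = 39.1650
SG_post = 1 + (1.044 − 1)·44.9/39.1650

1.0504


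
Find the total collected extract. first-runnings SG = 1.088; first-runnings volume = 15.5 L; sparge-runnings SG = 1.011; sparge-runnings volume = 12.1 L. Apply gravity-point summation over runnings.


total = Σ (SG_i − 1)·1000·V_i
first = (1.088 − 1)·1000·15.5 = 1364.0000
sparge = (1.011 − 1)·1000·12.1 = 133.1000
total = 1364.0000 + 133.1000

1497.1000 gravity·L


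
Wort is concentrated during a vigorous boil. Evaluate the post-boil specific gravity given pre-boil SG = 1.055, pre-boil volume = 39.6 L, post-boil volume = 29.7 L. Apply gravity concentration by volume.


SG_post = 1 + (SG_pre − 1)·V_pre/V_post
pts_pre = (1.055 − 1)·1000 = 55.0000
pts_post = 55.0000·39.6/29.7 = 73.3333
SG_post = 1 + 73.3333/1000

1.0733


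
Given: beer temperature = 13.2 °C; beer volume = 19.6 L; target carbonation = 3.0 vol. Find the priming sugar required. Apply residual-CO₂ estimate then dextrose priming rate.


residual = 14.695·(0.01821 + 0.09011·e^(−0.04·T));  sugar = (target − residual)·4.0·V
residual = 14.695·(0.01821 + 0.09011·e^(−0.04·13.2)) = 1.0486
sugar = (3.0 − 1.0486)·4.0·19.6

152.9923 g


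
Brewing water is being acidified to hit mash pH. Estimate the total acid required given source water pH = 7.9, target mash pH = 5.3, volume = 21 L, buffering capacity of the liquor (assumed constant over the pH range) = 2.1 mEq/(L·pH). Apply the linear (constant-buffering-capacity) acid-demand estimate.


acid = buffering capacity · (pH_source − pH_target) · V
acid = 2.1 · (7.9 − 5.3) · 21

114.6600 mEq


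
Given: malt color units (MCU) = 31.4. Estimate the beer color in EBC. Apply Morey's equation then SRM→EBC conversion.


SRM = 1.4922·MCU^0.6859;  EBC = SRM·1.97
SRM = 1.4922·31.4^0.6859 = 15.8698
EBC = 15.8698·1.97

31.2635 EBC


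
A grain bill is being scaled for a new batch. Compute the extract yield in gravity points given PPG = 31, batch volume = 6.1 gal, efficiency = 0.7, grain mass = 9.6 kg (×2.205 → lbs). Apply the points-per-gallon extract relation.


points = lbs × PPG × eff / vol
lbs = 9.6 × 2.205 = 21.1680
points = 21.1680 × 31 × 0.7 / 6.1

75.3026 points


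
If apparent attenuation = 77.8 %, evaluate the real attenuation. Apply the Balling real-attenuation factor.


RA = AA · 0.8192
RA = 77.8 · 0.8192

63.7338 %


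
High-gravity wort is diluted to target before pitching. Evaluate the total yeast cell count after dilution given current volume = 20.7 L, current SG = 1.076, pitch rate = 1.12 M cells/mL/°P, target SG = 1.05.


V_w = V·((SG_c−1)/(SG_t−1)−1);  °P = 259 − 259/SG_t;  cells = rate·(V+V_w)·°P
V_w = 20.7·((1.076−1)/(1.05−1)−1) = 10.7640
V_final = 20.7 + 10.7640 = 31.4640
°P = 259 − 259/1.05 = 12.3333
cells = 1.12·31.4640·12.3333

434.6227 billion cells


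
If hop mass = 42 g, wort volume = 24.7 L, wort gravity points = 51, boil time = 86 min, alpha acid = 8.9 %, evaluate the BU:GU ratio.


U = 1.65·0.000125^(GP/1000)·(1−e^(−0.04t))/4.15;  IBU = (α/100)·m·U·1000/V;  BU:GU = IBU/GP
U = 1.65·0.000125^(51/1000)·(1−e^(−0.04·86))/4.15 = 0.2433
IBU = (8.9/100)·42·0.2433·1000/24.7 = 36.8271
BU:GU = 36.8271/51

0.7221


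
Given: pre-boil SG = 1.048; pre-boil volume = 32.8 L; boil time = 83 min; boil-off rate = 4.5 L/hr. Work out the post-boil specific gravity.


V_post = V_pre − rate·(t/60);  SG_post = 1 + (SG_pre−1)·V_pre/V_post
V_post = 32.8 − 4.5·(83/60) = 26.5750
SG_post = 1 + (1.048 − 1)·32.8/26.5750

1.0592


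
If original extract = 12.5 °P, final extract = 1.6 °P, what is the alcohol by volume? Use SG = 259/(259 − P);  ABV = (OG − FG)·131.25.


OG = 259/(259 − 12.5) = 1.0507
FG = 259/(259 − 1.6) = 1.0062
ABV = (1.0507 − 1.0062)·131.25

5.8398 % ABV


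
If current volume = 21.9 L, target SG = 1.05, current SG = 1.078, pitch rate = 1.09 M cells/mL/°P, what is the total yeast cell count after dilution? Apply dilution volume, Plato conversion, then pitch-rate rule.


V_w = V·((SG_c−1)/(SG_t−1)−1);  °P = 259 − 259/SG_t;  cells = rate·(V+V_w)·°P
V_w = 21.9·((1.078−1)/(1.05−1)−1) = 12.2640
V_final = 21.9 + 12.2640 = 34.1640
°P = 259 − 259/1.05 = 12.3333
cells = 1.09·34.1640·12.3333

459.2780 billion cells


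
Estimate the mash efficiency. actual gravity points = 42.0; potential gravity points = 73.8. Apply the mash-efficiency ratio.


efficiency = actual / potential × 100
efficiency = 42.0 / 73.8 × 100

56.9106 %


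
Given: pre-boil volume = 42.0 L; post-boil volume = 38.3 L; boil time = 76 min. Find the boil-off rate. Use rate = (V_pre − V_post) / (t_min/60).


rate = (42.0 − 38.3) / (76/60)

2.9211 L/hr


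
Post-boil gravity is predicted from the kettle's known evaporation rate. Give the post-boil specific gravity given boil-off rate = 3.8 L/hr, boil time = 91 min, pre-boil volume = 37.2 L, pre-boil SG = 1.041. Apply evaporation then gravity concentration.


V_post = V_pre − rate·(t/60);  SG_post = 1 + (SG_pre−1)·V_pre/V_post
V_post = 37.2 − 3.8·(91/60) = 31.4367
SG_post = 1 + (1.041 − 1)·37.2/31.4367

1.0485


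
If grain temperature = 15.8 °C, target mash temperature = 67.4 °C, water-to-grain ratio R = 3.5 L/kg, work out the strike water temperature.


T_strike = (0.41/R)·(T_mash − T_grain) + T_mash
T_strike = (0.41/3.5)·(67.4 − 15.8) + 67.4

73.4446 °C


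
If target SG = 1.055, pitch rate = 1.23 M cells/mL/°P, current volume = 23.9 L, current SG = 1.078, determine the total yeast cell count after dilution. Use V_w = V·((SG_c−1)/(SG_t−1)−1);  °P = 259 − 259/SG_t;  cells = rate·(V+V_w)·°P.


V_w = 23.9·((1.078−1)/(1.055−1)−1) = 9.9945
V_final = 23.9 + 9.9945 = 33.8945
°P = 259 − 259/1.055 = 13.5024
cells = 1.23·33.8945·13.5024

562.9177 billion cells


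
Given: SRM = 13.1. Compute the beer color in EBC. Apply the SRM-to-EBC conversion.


EBC = SRM · 1.97
EBC = 13.1 · 1.97

25.8070 EBC


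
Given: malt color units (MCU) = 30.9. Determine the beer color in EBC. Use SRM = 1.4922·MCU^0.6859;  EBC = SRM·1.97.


SRM = 1.4922·30.9^0.6859 = 15.6960
EBC = 15.6960·1.97

30.9212 EBC


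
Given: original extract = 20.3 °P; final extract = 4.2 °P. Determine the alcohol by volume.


SG = 259/(259 − P);  ABV = (OG − FG)·131.25
OG = 259/(259 − 20.3) = 1.0850
FG = 259/(259 − 4.2) = 1.0165
ABV = (1.0850 − 1.0165)·131.25

8.9986 % ABV


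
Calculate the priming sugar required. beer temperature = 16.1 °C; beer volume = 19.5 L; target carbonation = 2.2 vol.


residual = 14.695·(0.01821 + 0.09011·e^(−0.04·T));  sugar = (target − residual)·4.0·V
residual = 14.695·(0.01821 + 0.09011·e^(−0.04·16.1)) = 0.9630
sugar = (2.2 − 0.9630)·4.0·19.5

96.4835 g


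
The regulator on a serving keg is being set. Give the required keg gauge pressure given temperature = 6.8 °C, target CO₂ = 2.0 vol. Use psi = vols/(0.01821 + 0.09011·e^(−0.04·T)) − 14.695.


psi = 2.0/(0.01821 + 0.09011·e^(−0.04·6.8)) − 14.695

8.3304 psi


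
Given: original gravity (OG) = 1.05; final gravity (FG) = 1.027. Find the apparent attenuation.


AA = (OG − FG)/(OG − 1) · 100
AA = (1.05 − 1.027)/(1.05 − 1) · 100

46.0000 %


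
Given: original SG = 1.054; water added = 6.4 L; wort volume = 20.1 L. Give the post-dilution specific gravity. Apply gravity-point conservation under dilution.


SG_new = 1 + (SG_old − 1)·V_old/(V_old + V_water)
pts = (1.054 − 1)·1000·20.1/(20.1 + 6.4) = 40.9585
SG_new = 1 + 40.9585/1000

1.0410


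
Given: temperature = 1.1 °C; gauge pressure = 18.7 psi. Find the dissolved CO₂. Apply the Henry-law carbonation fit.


vols = (P + 14.695)·(0.01821 + 0.09011·e^(−0.04·T))
vols = (18.7 + 14.695)·(0.01821 + 0.09011·e^(−0.04·1.1))

3.4878 volumes


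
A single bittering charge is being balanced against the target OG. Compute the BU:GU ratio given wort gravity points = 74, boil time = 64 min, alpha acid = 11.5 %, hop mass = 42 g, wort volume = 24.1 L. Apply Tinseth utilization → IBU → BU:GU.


U = 1.65·0.000125^(GP/1000)·(1−e^(−0.04t))/4.15;  IBU = (α/100)·m·U·1000/V;  BU:GU = IBU/GP
U = 1.65·0.000125^(74/1000)·(1−e^(−0.04·64))/4.15 = 0.1887
IBU = (11.5/100)·42·0.1887·1000/24.1 = 37.8090
BU:GU = 37.8090/74

0.5109


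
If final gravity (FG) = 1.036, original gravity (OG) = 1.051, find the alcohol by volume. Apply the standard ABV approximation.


ABV = (OG − FG) · 131.25
ABV = (1.051 − 1.036) · 131.25

1.9687 % ABV


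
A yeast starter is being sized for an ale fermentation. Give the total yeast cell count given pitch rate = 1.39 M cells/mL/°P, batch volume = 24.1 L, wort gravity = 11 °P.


cells (billions) = rate · V_L · °P
cells = 1.39 · 24.1 · 11

368.4890 billion cells


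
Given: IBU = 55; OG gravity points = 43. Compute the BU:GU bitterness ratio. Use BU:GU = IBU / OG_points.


BU:GU = 55 / 43

1.2791


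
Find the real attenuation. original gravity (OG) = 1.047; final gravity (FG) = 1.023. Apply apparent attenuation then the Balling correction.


AA = (OG−FG)/(OG−1)·100;  RA = AA·0.8192
AA = (1.047 − 1.023)/(1.047 − 1)·100 = 51.0638
RA = 51.0638·0.8192

41.8315 %


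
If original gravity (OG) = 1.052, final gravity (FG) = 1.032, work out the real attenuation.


AA = (OG−FG)/(OG−1)·100;  RA = AA·0.8192
AA = (1.052 − 1.032)/(1.052 − 1)·100 = 38.4615
RA = 38.4615·0.8192

31.5077 %


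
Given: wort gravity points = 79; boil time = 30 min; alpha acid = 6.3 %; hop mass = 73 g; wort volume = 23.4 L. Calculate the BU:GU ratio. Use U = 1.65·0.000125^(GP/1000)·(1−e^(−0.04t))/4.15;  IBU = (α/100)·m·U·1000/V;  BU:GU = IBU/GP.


U = 1.65·0.000125^(79/1000)·(1−e^(−0.04·30))/4.15 = 0.1366
IBU = (6.3/100)·73·0.1366·1000/23.4 = 26.8470
BU:GU = 26.8470/79

0.3398


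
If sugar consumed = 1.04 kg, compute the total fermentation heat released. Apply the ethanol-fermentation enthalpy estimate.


Q = m_sugar · 590 kJ/kg
Q = 1.04 · 590

613.6000 kJ


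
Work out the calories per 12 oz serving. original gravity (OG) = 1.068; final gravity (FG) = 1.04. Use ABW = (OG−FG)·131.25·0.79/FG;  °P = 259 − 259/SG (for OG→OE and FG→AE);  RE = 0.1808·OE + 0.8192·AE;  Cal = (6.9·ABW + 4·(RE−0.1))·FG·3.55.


ABW = (1.068 − 1.04)·131.25·0.79/1.04 = 2.7916
OE = 259 − 259/1.068 = 16.4906 °P
AE = 259 − 259/1.04 = 9.9615 °P
RE = 0.1808·16.4906 + 0.8192·9.9615 = 11.1420 °P
Cal = (6.9·2.7916 + 4·(11.1420−0.1))·1.04·3.55

234.1834 kcal


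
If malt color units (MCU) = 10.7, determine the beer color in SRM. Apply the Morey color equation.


SRM = 1.4922 · MCU^0.6859
SRM = 1.4922 · 10.7^0.6859

7.5837 SRM


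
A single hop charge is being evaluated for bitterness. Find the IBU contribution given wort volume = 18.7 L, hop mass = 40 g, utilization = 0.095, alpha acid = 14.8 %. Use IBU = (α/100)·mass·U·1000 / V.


IBU = (14.8/100)·40·0.095·1000 / 18.7

30.0749 IBU


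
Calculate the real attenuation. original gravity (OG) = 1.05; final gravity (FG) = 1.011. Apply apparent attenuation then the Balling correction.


AA = (OG−FG)/(OG−1)·100;  RA = AA·0.8192
AA = (1.05 − 1.011)/(1.05 − 1)·100 = 78.0000
RA = 78.0000·0.8192

63.8976 %


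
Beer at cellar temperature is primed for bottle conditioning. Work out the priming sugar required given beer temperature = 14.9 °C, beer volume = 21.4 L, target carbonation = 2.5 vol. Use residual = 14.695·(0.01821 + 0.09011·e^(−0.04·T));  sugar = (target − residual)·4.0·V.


residual = 14.695·(0.01821 + 0.09011·e^(−0.04·14.9)) = 0.9972
sugar = (2.5 − 0.9972)·4.0·21.4

128.6374 g


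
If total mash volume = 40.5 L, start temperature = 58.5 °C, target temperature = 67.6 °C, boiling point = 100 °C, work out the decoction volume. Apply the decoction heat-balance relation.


V_dec = V_total·(T_target − T_start)/(T_boil − T_start)
V_dec = 40.5·(67.6 − 58.5)/(100 − 58.5)

8.8807 L


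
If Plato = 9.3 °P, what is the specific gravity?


SG = 259/(259 − P)
SG = 259/(259 − 9.3)

1.0372


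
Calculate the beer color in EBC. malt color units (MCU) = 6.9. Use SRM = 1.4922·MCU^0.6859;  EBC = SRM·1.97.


SRM = 1.4922·6.9^0.6859 = 5.6130
EBC = 5.6130·1.97

11.0576 EBC


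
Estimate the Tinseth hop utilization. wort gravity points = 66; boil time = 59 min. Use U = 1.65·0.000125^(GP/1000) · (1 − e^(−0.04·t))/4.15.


bigness = 1.65·0.000125^(66/1000) = 0.9118
boil_factor = (1 − e^(−0.04·59))/4.15 = 0.2182
U = 0.9118 · 0.2182

0.1990


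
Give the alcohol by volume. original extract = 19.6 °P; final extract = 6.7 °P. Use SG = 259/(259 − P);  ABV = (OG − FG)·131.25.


OG = 259/(259 − 19.6) = 1.0819
FG = 259/(259 − 6.7) = 1.0266
ABV = (1.0819 − 1.0266)·131.25

7.2602 % ABV


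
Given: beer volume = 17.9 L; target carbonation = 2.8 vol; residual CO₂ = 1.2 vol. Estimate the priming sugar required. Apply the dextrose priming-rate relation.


sugar = (target − residual)·4.0·V
sugar = (2.8 − 1.2)·4.0·17.9

114.5600 g


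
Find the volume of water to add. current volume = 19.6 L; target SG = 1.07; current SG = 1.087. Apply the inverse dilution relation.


V_water = V·((SG_curr − 1)/(SG_target − 1) − 1)
V_water = 19.6·((1.087 − 1)/(1.07 − 1) − 1)

4.7600 L


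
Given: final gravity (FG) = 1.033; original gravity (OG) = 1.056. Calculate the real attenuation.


AA = (OG−FG)/(OG−1)·100;  RA = AA·0.8192
AA = (1.056 − 1.033)/(1.056 − 1)·100 = 41.0714
RA = 41.0714·0.8192

33.6457 %


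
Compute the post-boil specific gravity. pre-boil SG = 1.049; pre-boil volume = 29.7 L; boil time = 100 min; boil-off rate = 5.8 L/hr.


V_post = V_pre − rate·(t/60);  SG_post = 1 + (SG_pre−1)·V_pre/V_post
V_post = 29.7 − 5.8·(100/60) = 20.0333
SG_post = 1 + (1.049 − 1)·29.7/20.0333

1.0726


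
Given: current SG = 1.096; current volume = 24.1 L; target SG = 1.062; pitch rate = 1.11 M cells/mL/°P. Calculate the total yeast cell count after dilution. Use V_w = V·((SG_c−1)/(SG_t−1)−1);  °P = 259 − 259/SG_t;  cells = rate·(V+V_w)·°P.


V_w = 24.1·((1.096−1)/(1.062−1)−1) = 13.2161
V_final = 24.1 + 13.2161 = 37.3161
°P = 259 − 259/1.062 = 15.1205
cells = 1.11·37.3161·15.1205

626.3059 billion cells


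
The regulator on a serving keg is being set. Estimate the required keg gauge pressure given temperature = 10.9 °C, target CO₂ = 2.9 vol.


psi = vols/(0.01821 + 0.09011·e^(−0.04·T)) − 14.695
psi = 2.9/(0.01821 + 0.09011·e^(−0.04·10.9)) − 14.695

23.2250 psi


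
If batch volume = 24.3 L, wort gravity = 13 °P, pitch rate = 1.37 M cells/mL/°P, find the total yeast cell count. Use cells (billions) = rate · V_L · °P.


cells = 1.37 · 24.3 · 13

432.7830 billion cells


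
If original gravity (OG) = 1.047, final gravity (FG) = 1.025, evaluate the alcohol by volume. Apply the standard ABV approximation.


ABV = (OG − FG) · 131.25
ABV = (1.047 − 1.025) · 131.25

2.8875 % ABV


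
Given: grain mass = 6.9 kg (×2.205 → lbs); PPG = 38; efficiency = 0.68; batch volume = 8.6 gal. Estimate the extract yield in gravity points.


points = lbs × PPG × eff / vol
lbs = 6.9 × 2.205 = 15.2145
points = 15.2145 × 38 × 0.68 / 8.6

45.7143 points


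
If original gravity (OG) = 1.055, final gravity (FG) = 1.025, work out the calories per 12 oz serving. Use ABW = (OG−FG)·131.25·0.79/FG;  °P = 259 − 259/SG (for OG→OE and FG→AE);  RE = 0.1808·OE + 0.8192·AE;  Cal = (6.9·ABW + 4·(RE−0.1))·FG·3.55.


ABW = (1.055 − 1.025)·131.25·0.79/1.025 = 3.0348
OE = 259 − 259/1.055 = 13.5024 °P
AE = 259 − 259/1.025 = 6.3171 °P
RE = 0.1808·13.5024 + 0.8192·6.3171 = 7.6162 °P
Cal = (6.9·3.0348 + 4·(7.6162−0.1))·1.025·3.55

185.5927 kcal


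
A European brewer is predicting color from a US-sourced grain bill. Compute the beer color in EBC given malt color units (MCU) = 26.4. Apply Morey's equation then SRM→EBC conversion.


SRM = 1.4922·MCU^0.6859;  EBC = SRM·1.97
SRM = 1.4922·26.4^0.6859 = 14.0898
EBC = 14.0898·1.97

27.7569 EBC


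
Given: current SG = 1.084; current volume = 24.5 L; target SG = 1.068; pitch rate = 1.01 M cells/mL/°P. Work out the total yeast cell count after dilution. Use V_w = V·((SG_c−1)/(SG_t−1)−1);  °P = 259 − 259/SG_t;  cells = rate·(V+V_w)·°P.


V_w = 24.5·((1.084−1)/(1.068−1)−1) = 5.7647
V_final = 24.5 + 5.7647 = 30.2647
°P = 259 − 259/1.068 = 16.4906
cells = 1.01·30.2647·16.4906

504.0751 billion cells


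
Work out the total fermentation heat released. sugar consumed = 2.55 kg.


Q = m_sugar · 590 kJ/kg
Q = 2.55 · 590

1504.5000 kJ


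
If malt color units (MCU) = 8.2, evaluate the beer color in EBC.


SRM = 1.4922·MCU^0.6859;  EBC = SRM·1.97
SRM = 1.4922·8.2^0.6859 = 6.3185
EBC = 6.3185·1.97

12.4474 EBC


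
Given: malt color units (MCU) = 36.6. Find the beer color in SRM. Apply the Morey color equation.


SRM = 1.4922 · MCU^0.6859
SRM = 1.4922 · 36.6^0.6859

17.6286 SRM


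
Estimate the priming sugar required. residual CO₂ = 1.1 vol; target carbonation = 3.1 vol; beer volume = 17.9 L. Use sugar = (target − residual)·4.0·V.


sugar = (3.1 − 1.1)·4.0·17.9

143.2000 g


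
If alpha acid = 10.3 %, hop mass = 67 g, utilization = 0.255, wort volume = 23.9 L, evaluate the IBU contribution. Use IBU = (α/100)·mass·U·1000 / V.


IBU = (10.3/100)·67·0.255·1000 / 23.9

73.6299 IBU


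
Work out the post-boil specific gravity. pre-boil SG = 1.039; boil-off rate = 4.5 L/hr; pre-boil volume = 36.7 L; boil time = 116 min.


V_post = V_pre − rate·(t/60);  SG_post = 1 + (SG_pre−1)·V_pre/V_post
V_post = 36.7 − 4.5·(116/60) = 28.0000
SG_post = 1 + (1.039 − 1)·36.7/28.0000

1.0511


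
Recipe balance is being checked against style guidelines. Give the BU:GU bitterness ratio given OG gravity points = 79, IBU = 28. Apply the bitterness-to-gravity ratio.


BU:GU = IBU / OG_points
BU:GU = 28 / 79

0.3544


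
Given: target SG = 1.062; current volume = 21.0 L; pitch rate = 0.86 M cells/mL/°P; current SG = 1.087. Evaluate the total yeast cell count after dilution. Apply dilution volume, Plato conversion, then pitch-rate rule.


V_w = V·((SG_c−1)/(SG_t−1)−1);  °P = 259 − 259/SG_t;  cells = rate·(V+V_w)·°P
V_w = 21.0·((1.087−1)/(1.062−1)−1) = 8.4677
V_final = 21.0 + 8.4677 = 29.4677
°P = 259 − 259/1.062 = 15.1205
cells = 0.86·29.4677·15.1205

383.1883 billion cells


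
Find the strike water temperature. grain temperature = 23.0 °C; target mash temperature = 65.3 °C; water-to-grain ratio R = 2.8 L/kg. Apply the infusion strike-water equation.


T_strike = (0.41/R)·(T_mash − T_grain) + T_mash
T_strike = (0.41/2.8)·(65.3 − 23.0) + 65.3

71.4939 °C


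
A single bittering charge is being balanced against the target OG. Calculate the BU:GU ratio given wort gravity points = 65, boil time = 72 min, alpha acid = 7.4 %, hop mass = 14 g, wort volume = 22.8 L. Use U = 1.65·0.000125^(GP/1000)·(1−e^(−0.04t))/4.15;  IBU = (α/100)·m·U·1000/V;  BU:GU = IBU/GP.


U = 1.65·0.000125^(65/1000)·(1−e^(−0.04·72))/4.15 = 0.2092
IBU = (7.4/100)·14·0.2092·1000/22.8 = 9.5076
BU:GU = 9.5076/65

0.1463


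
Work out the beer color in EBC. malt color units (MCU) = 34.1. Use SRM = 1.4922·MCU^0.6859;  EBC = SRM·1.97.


SRM = 1.4922·34.1^0.6859 = 16.7936
EBC = 16.7936·1.97

33.0834 EBC


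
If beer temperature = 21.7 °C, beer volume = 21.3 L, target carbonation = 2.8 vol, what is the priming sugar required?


residual = 14.695·(0.01821 + 0.09011·e^(−0.04·T));  sugar = (target − residual)·4.0·V
residual = 14.695·(0.01821 + 0.09011·e^(−0.04·21.7)) = 0.8235
sugar = (2.8 − 0.8235)·4.0·21.3

168.4005 g


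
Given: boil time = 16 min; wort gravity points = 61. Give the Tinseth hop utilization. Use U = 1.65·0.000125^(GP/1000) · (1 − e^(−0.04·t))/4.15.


bigness = 1.65·0.000125^(61/1000) = 0.9537
boil_factor = (1 − e^(−0.04·16))/4.15 = 0.1139
U = 0.9537 · 0.1139

0.1086


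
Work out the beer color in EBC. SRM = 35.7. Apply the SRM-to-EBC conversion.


EBC = SRM · 1.97
EBC = 35.7 · 1.97

70.3290 EBC


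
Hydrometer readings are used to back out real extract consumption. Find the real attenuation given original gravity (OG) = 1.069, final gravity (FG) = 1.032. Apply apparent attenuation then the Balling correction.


AA = (OG−FG)/(OG−1)·100;  RA = AA·0.8192
AA = (1.069 − 1.032)/(1.069 − 1)·100 = 53.6232
RA = 53.6232·0.8192

43.9281 %


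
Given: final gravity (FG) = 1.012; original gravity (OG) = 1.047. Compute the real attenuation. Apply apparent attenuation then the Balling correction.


AA = (OG−FG)/(OG−1)·100;  RA = AA·0.8192
AA = (1.047 − 1.012)/(1.047 − 1)·100 = 74.4681
RA = 74.4681·0.8192

61.0043 %


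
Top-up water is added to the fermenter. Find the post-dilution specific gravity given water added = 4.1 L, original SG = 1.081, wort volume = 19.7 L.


SG_new = 1 + (SG_old − 1)·V_old/(V_old + V_water)
pts = (1.081 − 1)·1000·19.7/(19.7 + 4.1) = 67.0462
SG_new = 1 + 67.0462/1000

1.0670


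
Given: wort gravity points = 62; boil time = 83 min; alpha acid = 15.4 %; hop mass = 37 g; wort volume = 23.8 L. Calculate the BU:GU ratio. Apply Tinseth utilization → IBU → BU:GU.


U = 1.65·0.000125^(GP/1000)·(1−e^(−0.04t))/4.15;  IBU = (α/100)·m·U·1000/V;  BU:GU = IBU/GP
U = 1.65·0.000125^(62/1000)·(1−e^(−0.04·83))/4.15 = 0.2195
IBU = (15.4/100)·37·0.2195·1000/23.8 = 52.5531
BU:GU = 52.5531/62

0.8476


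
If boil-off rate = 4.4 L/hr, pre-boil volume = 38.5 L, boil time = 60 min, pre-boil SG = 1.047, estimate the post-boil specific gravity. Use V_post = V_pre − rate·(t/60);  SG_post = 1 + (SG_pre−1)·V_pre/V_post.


V_post = 38.5 − 4.4·(60/60) = 34.1000
SG_post = 1 + (1.047 − 1)·38.5/34.1000

1.0531


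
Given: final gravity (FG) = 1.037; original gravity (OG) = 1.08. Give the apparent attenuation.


AA = (OG − FG)/(OG − 1) · 100
AA = (1.08 − 1.037)/(1.08 − 1) · 100

53.7500 %


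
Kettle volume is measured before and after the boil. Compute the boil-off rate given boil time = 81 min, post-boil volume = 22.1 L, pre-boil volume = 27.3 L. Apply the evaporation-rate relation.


rate = (V_pre − V_post) / (t_min/60)
rate = (27.3 − 22.1) / (81/60)

3.8519 L/hr


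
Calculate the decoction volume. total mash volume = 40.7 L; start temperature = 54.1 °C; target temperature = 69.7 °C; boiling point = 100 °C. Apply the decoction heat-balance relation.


V_dec = V_total·(T_target − T_start)/(T_boil − T_start)
V_dec = 40.7·(69.7 − 54.1)/(100 − 54.1)

13.8327 L


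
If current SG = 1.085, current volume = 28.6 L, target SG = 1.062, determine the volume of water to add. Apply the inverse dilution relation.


V_water = V·((SG_curr − 1)/(SG_target − 1) − 1)
V_water = 28.6·((1.085 − 1)/(1.062 − 1) − 1)

10.6097 L


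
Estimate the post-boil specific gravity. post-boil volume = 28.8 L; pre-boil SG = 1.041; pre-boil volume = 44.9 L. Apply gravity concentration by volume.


SG_post = 1 + (SG_pre − 1)·V_pre/V_post
pts_pre = (1.041 − 1)·1000 = 41.0000
pts_post = 41.0000·44.9/28.8 = 63.9201
SG_post = 1 + 63.9201/1000

1.0639


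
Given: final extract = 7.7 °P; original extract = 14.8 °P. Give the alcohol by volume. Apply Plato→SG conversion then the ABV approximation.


SG = 259/(259 − P);  ABV = (OG − FG)·131.25
OG = 259/(259 − 14.8) = 1.0606
FG = 259/(259 − 7.7) = 1.0306
ABV = (1.0606 − 1.0306)·131.25

3.9330 % ABV


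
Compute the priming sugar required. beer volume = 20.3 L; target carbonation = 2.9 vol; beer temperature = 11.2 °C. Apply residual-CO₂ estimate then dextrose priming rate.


residual = 14.695·(0.01821 + 0.09011·e^(−0.04·T));  sugar = (target − residual)·4.0·V
residual = 14.695·(0.01821 + 0.09011·e^(−0.04·11.2)) = 1.1136
sugar = (2.9 − 1.1136)·4.0·20.3

145.0547 g


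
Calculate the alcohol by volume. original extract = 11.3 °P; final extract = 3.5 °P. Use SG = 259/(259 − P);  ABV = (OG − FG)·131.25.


OG = 259/(259 − 11.3) = 1.0456
FG = 259/(259 − 3.5) = 1.0137
ABV = (1.0456 − 1.0137)·131.25

4.1896 % ABV


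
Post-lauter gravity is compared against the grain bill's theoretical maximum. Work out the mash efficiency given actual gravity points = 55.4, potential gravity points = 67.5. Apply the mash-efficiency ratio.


efficiency = actual / potential × 100
efficiency = 55.4 / 67.5 × 100

82.0741 %


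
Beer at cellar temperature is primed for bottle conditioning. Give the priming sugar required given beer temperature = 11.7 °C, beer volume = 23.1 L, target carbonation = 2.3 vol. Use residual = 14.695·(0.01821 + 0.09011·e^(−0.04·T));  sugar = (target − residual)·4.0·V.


residual = 14.695·(0.01821 + 0.09011·e^(−0.04·11.7)) = 1.0969
sugar = (2.3 − 1.0969)·4.0·23.1

111.1701 g


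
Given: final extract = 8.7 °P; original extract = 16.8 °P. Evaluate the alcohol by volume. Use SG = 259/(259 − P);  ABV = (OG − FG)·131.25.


OG = 259/(259 − 16.8) = 1.0694
FG = 259/(259 − 8.7) = 1.0348
ABV = (1.0694 − 1.0348)·131.25

4.5420 % ABV


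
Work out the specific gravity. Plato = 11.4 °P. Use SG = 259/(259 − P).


SG = 259/(259 − 11.4)

1.0460


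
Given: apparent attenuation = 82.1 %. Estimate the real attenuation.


RA = AA · 0.8192
RA = 82.1 · 0.8192

67.2563 %


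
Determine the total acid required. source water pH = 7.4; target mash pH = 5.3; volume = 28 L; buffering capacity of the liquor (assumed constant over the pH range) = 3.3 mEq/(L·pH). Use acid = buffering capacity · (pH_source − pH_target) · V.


acid = 3.3 · (7.4 − 5.3) · 28

194.0400 mEq


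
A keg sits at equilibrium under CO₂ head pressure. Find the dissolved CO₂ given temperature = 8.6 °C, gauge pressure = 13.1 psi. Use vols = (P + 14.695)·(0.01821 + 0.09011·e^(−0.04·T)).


vols = (13.1 + 14.695)·(0.01821 + 0.09011·e^(−0.04·8.6))

2.2817 volumes


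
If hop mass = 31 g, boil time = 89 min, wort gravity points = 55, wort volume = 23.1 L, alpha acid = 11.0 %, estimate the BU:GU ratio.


U = 1.65·0.000125^(GP/1000)·(1−e^(−0.04t))/4.15;  IBU = (α/100)·m·U·1000/V;  BU:GU = IBU/GP
U = 1.65·0.000125^(55/1000)·(1−e^(−0.04·89))/4.15 = 0.2356
IBU = (11.0/100)·31·0.2356·1000/23.1 = 34.7839
BU:GU = 34.7839/55

0.6324


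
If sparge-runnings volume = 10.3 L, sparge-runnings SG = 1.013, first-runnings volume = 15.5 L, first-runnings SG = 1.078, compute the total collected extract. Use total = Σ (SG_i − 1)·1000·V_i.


first = (1.078 − 1)·1000·15.5 = 1209.0000
sparge = (1.013 − 1)·1000·10.3 = 133.9000
total = 1209.0000 + 133.9000

1342.9000 gravity·L


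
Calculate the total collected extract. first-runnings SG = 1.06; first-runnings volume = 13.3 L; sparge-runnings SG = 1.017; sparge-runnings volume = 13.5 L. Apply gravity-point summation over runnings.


total = Σ (SG_i − 1)·1000·V_i
first = (1.06 − 1)·1000·13.3 = 798.0000
sparge = (1.017 − 1)·1000·13.5 = 229.5000
total = 798.0000 + 229.5000

1027.5000 gravity·L


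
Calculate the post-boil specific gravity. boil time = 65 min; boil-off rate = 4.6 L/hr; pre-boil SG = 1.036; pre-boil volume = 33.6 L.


V_post = V_pre − rate·(t/60);  SG_post = 1 + (SG_pre−1)·V_pre/V_post
V_post = 33.6 − 4.6·(65/60) = 28.6167
SG_post = 1 + (1.036 − 1)·33.6/28.6167

1.0423


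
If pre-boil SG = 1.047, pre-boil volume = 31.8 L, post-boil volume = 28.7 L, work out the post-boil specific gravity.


SG_post = 1 + (SG_pre − 1)·V_pre/V_post
pts_pre = (1.047 − 1)·1000 = 47.0000
pts_post = 47.0000·31.8/28.7 = 52.0767
SG_post = 1 + 52.0767/1000

1.0521


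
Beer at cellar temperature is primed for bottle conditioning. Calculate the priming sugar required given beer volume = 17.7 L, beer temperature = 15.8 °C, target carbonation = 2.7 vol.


residual = 14.695·(0.01821 + 0.09011·e^(−0.04·T));  sugar = (target − residual)·4.0·V
residual = 14.695·(0.01821 + 0.09011·e^(−0.04·15.8)) = 0.9714
sugar = (2.7 − 0.9714)·4.0·17.7

122.3830 g


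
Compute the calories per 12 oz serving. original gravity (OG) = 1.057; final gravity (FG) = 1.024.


ABW = (OG−FG)·131.25·0.79/FG;  °P = 259 − 259/SG (for OG→OE and FG→AE);  RE = 0.1808·OE + 0.8192·AE;  Cal = (6.9·ABW + 4·(RE−0.1))·FG·3.55
ABW = (1.057 − 1.024)·131.25·0.79/1.024 = 3.3415
OE = 259 − 259/1.057 = 13.9669 °P
AE = 259 − 259/1.024 = 6.0703 °P
RE = 0.1808·13.9669 + 0.8192·6.0703 = 7.4980 °P
Cal = (6.9·3.3415 + 4·(7.4980−0.1))·1.024·3.55

191.3873 kcal


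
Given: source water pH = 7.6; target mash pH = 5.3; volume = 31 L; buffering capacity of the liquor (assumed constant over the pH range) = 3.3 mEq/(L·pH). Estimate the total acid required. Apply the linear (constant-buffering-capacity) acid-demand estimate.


acid = buffering capacity · (pH_source − pH_target) · V
acid = 3.3 · (7.6 − 5.3) · 31

235.2900 mEq


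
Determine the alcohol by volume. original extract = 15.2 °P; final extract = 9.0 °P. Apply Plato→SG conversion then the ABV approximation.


SG = 259/(259 − P);  ABV = (OG − FG)·131.25
OG = 259/(259 − 15.2) = 1.0623
FG = 259/(259 − 9.0) = 1.0360
ABV = (1.0623 − 1.0360)·131.25

3.4579 % ABV


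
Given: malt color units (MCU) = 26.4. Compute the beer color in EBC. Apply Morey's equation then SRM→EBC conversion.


SRM = 1.4922·MCU^0.6859;  EBC = SRM·1.97
SRM = 1.4922·26.4^0.6859 = 14.0898
EBC = 14.0898·1.97

27.7569 EBC


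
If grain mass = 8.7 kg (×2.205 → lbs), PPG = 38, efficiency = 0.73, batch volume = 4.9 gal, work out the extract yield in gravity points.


points = lbs × PPG × eff / vol
lbs = 8.7 × 2.205 = 19.1835
points = 19.1835 × 38 × 0.73 / 4.9

108.6021 points


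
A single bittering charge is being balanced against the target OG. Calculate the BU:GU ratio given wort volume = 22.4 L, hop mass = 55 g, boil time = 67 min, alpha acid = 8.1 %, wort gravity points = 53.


U = 1.65·0.000125^(GP/1000)·(1−e^(−0.04t))/4.15;  IBU = (α/100)·m·U·1000/V;  BU:GU = IBU/GP
U = 1.65·0.000125^(53/1000)·(1−e^(−0.04·67))/4.15 = 0.2300
IBU = (8.1/100)·55·0.2300·1000/22.4 = 45.7431
BU:GU = 45.7431/53

0.8631


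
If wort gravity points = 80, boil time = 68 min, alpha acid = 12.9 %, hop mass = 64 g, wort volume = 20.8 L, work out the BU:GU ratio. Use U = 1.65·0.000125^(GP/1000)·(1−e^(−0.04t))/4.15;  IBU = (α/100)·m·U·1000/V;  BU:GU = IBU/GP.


U = 1.65·0.000125^(80/1000)·(1−e^(−0.04·68))/4.15 = 0.1810
IBU = (12.9/100)·64·0.1810·1000/20.8 = 71.8290
BU:GU = 71.8290/80

0.8979
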